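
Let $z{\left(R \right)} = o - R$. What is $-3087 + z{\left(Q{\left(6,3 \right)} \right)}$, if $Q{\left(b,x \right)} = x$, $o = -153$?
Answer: $-3243$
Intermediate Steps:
$z{\left(R \right)} = -153 - R$
$-3087 + z{\left(Q{\left(6,3 \right)} \right)} = -3087 - 156 = -3243$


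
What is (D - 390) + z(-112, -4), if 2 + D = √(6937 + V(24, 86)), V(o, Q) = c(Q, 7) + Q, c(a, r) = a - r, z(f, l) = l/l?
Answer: -391 + √7102 ≈ -306.73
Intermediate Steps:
z(f, l) = 1
V(o, Q) = -7 + 2*Q (V(o, Q) = (Q - 1*7) + Q = (Q - 7) + Q = (-7 + Q) + Q = -7 + 2*Q)
D = -2 + √7102 (D = -2 + √(6937 + (-7 + 2*86)) = -2 + √(6937 + (-7 + 172)) = -2 + √(6937 + 165) = -2 + √7102 ≈ 82.273)
(D - 390) + z(-112, -4) = ((-2 + √7102) - 390) + 1 = (-392 + √7102) + 1 = -391 + √7102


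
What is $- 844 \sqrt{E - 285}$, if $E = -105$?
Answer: $- 844 i \sqrt{390} \approx - 16668.0 i$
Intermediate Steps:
$- 844 \sqrt{E - 285} = - 844 \sqrt{-105 - 285} = - 844 \sqrt{-390} = - 844 i \sqrt{390}$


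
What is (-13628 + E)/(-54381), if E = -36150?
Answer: 49778/54381 ≈ 0.91536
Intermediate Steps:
(-13628 + E)/(-54381) = (-13628 - 36150)/(-54381) = -49778*(-1/54381) = 49778/54381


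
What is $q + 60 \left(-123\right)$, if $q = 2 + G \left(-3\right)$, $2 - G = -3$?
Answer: $-7393$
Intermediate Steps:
$G = 5$ ($G = 2 - -3 = 2 + 3 = 5$)
$q = -13$ ($q = 2 + 5 \left(-3\right) = 2 - 15 = -13$)
$q + 60 \left(-123\right) = -13 + 60 \left(-123\right) = -13 - 7380 = -7393$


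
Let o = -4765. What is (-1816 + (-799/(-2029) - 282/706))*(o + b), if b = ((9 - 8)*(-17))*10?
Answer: 6418907291790/716237 ≈ 8.9620e+6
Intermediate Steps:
b = -170 (b = (1*(-17))*10 = -17*10 = -170)
(-1816 + (-799/(-2029) - 282/706))*(o + b) = (-1816 + (-799/(-2029) - 282/706))*(-4765 - 170) = (-1816 + (-799*(-1/2029) - 282*1/706))*(-4935) = (-1816 + (799/2029 - 141/353))*(-4935) = (-1816 - 4042/716237)*(-4935) = -1300690434/716237*(-4935) = 6418907291790/716237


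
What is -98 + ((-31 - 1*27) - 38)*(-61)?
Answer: 5758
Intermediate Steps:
-98 + ((-31 - 1*27) - 38)*(-61) = -98 + ((-31 - 27) - 38)*(-61) = -98 + (-58 - 38)*(-61) = -98 - 96*(-61) = -98 + 5856 = 5758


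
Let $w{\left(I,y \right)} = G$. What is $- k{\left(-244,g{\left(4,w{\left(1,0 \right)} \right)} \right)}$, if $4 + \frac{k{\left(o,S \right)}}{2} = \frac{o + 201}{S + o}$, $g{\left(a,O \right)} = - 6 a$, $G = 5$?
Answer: $\frac{1029}{134} \approx 7.6791$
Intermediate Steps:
$w{\left(I,y \right)} = 5$
$k{\left(o,S \right)} = -8 + \frac{2 \left(201 + o\right)}{S + o}$ ($k{\left(o,S \right)} = -8 + 2 \frac{o + 201}{S + o} = -8 + 2 \frac{201 + o}{S + o} = -8 + \frac{2 \left(201 + o\right)}{S + o}$)
$- k{\left(-244,g{\left(4,w{\left(1,0 \right)} \right)} \right)} = - \frac{2 \left(201 - 4 \left(\left(-6\right) 4\right) - -732\right)}{\left(-6\right) 4 - 244} = - \frac{2 \left(201 - -96 + 732\right)}{-24 - 244} = - \frac{2 \left(201 + 96 + 732\right)}{-268} = - \frac{2 \left(-1\right) 1029}{268} = \left(-1\right) \left(- \frac{1029}{134}\right) = \frac{1029}{134}$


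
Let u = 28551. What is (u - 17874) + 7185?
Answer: 17862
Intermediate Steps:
(u - 17874) + 7185 = (28551 - 17874) + 7185 = 10677 + 7185 = 17862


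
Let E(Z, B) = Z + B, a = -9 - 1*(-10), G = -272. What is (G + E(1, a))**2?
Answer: 72900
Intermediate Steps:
a = 1 (a = -9 + 10 = 1)
E(Z, B) = B + Z
(G + E(1, a))**2 = (-272 + (1 + 1))**2 = (-272 + 2)**2 = (-270)**2 = 72900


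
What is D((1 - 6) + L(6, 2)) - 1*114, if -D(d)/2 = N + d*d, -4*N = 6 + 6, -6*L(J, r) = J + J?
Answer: -206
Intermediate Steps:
L(J, r) = -J/3 (L(J, r) = -(J + J)/6 = -J/3)
N = -3 (N = -(6 + 6)/4 = -1/4*12 = -3)
D(d) = 6 - 2*d**2 (D(d) = -2*(-3 + d*d) = -2*(-3 + d**2) = 6 - 2*d**2)
D((1 - 6) + L(6, 2)) - 1*114 = (6 - 2*((1 - 6) - 1/3*6)**2) - 1*114 = (6 - 2*(-5 - 2)**2) - 114 = (6 - 2*(-7)**2) - 114 = (6 - 2*49) - 114 = (6 - 98) - 114 = -92 - 114 = -206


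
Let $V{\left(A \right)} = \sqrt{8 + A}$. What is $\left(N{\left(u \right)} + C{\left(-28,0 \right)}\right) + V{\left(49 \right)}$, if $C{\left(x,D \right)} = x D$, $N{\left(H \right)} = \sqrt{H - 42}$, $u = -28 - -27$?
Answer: $\sqrt{57} + i \sqrt{43} \approx 7.5498 + 6.5574 i$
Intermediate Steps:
$u = -1$ ($u = -28 + 27 = -1$)
$N{\left(H \right)} = \sqrt{-42 + H}$
$C{\left(x,D \right)} = D x$
$\left(N{\left(u \right)} + C{\left(-28,0 \right)}\right) + V{\left(49 \right)} = \left(\sqrt{-42 - 1} + 0 \left(-28\right)\right) + \sqrt{8 + 49} = \left(\sqrt{-43} + 0\right) + \sqrt{57} = \left(i \sqrt{43} + 0\right) + \sqrt{57} = i \sqrt{43} + \sqrt{57} = \sqrt{57} + i \sqrt{43}$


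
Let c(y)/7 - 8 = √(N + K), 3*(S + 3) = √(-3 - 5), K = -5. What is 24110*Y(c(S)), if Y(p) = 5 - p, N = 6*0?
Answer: -1229610 - 168770*I*√5 ≈ -1.2296e+6 - 3.7738e+5*I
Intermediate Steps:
N = 0
S = -3 + 2*I*√2/3 (S = -3 + √(-3 - 5)/3 = -3 + √(-8)/3 = -3 + (2*I*√2)/3 = -3 + 2*I*√2/3 ≈ -3.0 + 0.94281*I)
c(y) = 56 + 7*I*√5 (c(y) = 56 + 7*√(0 - 5) = 56 + 7*√(-5) = 56 + 7*(I*√5) = 56 + 7*I*√5)
24110*Y(c(S)) = 24110*(5 - (56 + 7*I*√5)) = 24110*(5 + (-56 - 7*I*√5)) = 24110*(-51 - 7*I*√5) = -1229610 - 168770*I*√5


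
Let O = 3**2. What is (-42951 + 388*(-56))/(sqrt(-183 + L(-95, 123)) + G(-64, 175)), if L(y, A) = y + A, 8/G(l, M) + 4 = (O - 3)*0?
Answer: 129358/159 + 64679*I*sqrt(155)/159 ≈ 813.57 + 5064.4*I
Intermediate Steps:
O = 9
G(l, M) = -2 (G(l, M) = 8/(-4 + (9 - 3)*0) = 8/(-4 + 6*0) = 8/(-4 + 0) = 8/(-4) = 8*(-1/4) = -2)
L(y, A) = A + y
(-42951 + 388*(-56))/(sqrt(-183 + L(-95, 123)) + G(-64, 175)) = (-42951 + 388*(-56))/(sqrt(-183 + (123 - 95)) - 2) = (-42951 - 21728)/(sqrt(-183 + 28) - 2) = -64679/(sqrt(-155) - 2) = -64679/(I*sqrt(155) - 2) = -64679/(-2 + I*sqrt(155))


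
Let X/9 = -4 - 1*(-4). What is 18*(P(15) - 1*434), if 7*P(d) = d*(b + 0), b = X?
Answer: -7812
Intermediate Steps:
X = 0 (X = 9*(-4 - 1*(-4)) = 9*(-4 + 4) = 9*0 = 0)
b = 0
P(d) = 0 (P(d) = (d*(0 + 0))/7 = (d*0)/7 = (⅐)*0 = 0)
18*(P(15) - 1*434) = 18*(0 - 1*434) = 18*(0 - 434) = 18*(-434) = -7812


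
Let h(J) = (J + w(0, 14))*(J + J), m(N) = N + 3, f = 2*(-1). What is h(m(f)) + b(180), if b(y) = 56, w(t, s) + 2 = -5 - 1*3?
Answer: 38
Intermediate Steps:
f = -2
w(t, s) = -10 (w(t, s) = -2 + (-5 - 1*3) = -2 + (-5 - 3) = -2 - 8 = -10)
m(N) = 3 + N
h(J) = 2*J*(-10 + J) (h(J) = (J - 10)*(J + J) = (-10 + J)*(2*J) = 2*J*(-10 + J))
h(m(f)) + b(180) = 2*(3 - 2)*(-10 + (3 - 2)) + 56 = 2*1*(-10 + 1) + 56 = 2*1*(-9) + 56 = -18 + 56 = 38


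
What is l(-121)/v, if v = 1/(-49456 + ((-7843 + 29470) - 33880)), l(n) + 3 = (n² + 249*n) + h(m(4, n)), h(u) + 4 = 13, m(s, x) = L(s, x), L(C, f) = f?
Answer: 955378738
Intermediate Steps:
m(s, x) = x
h(u) = 9 (h(u) = -4 + 13 = 9)
l(n) = 6 + n² + 249*n (l(n) = -3 + ((n² + 249*n) + 9) = -3 + (9 + n² + 249*n) = 6 + n² + 249*n)
v = -1/61709 (v = 1/(-49456 + (21627 - 33880)) = 1/(-49456 - 12253) = 1/(-61709) = -1/61709 ≈ -1.6205e-5)
l(-121)/v = (6 + (-121)² + 249*(-121))/(-1/61709) = (6 + 14641 - 30129)*(-61709) = -15482*(-61709) = 955378738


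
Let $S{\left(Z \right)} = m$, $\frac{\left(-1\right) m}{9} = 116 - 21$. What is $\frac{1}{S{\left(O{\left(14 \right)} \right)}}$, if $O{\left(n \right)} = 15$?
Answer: $- \frac{1}{855} \approx -0.0011696$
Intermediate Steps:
$m = -855$ ($m = - 9 \left(116 - 21\right) = \left(-9\right) 95 = -855$)
$S{\left(Z \right)} = -855$
$\frac{1}{S{\left(O{\left(14 \right)} \right)}} = \frac{1}{-855} = - \frac{1}{855}$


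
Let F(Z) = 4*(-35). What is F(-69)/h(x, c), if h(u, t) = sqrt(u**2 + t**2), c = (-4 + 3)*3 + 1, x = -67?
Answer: -140*sqrt(4493)/4493 ≈ -2.0886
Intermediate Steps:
F(Z) = -140
c = -2 (c = -1*3 + 1 = -3 + 1 = -2)
h(u, t) = sqrt(t**2 + u**2)
F(-69)/h(x, c) = -140/sqrt((-2)**2 + (-67)**2) = -140/sqrt(4 + 4489) = -140*sqrt(4493)/4493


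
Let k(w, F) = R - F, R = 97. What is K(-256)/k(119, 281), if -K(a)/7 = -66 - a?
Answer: 665/92 ≈ 7.2283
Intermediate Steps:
k(w, F) = 97 - F
K(a) = 462 + 7*a (K(a) = -7*(-66 - a) = 462 + 7*a)
K(-256)/k(119, 281) = (462 + 7*(-256))/(97 - 1*281) = (462 - 1792)/(97 - 281) = -1330/(-184) = -1330*(-1/184) = 665/92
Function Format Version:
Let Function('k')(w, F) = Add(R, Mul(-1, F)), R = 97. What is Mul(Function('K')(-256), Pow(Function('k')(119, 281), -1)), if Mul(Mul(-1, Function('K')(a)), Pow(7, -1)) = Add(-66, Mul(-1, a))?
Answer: Rational(665, 92) ≈ 7.2283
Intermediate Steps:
Function('k')(w, F) = Add(97, Mul(-1, F))
Function('K')(a) = Add(462, Mul(7, a)) (Function('K')(a) = Mul(-7, Add(-66, Mul(-1, a))) = Add(462, Mul(7, a)))
Mul(Function('K')(-256), Pow(Function('k')(119, 281), -1)) = Mul(Add(462, Mul(7, -256)), Pow(Add(97, Mul(-1, 281)), -1)) = Mul(Add(462, -1792), Pow(Add(97, -281), -1)) = Mul(-1330, Pow(-184, -1)) = Mul(-1330, Rational(-1, 184)) = Rational(665, 92)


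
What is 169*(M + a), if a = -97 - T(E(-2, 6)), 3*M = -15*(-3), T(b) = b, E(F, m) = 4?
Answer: -14534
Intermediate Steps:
M = 15 (M = (-15*(-3))/3 = (⅓)*45 = 15)
a = -101 (a = -97 - 1*4 = -97 - 4 = -101)
169*(M + a) = 169*(15 - 101) = 169*(-86) = -14534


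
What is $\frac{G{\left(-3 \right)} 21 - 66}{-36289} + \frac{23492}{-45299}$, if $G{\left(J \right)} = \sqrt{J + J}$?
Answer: $- \frac{77228314}{149441401} - \frac{21 i \sqrt{6}}{36289} \approx -0.51678 - 0.0014175 i$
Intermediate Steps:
$G{\left(J \right)} = \sqrt{2} \sqrt{J}$ ($G{\left(J \right)} = \sqrt{2 J} = \sqrt{2} \sqrt{J}$)
$\frac{G{\left(-3 \right)} 21 - 66}{-36289} + \frac{23492}{-45299} = \frac{\sqrt{2} \sqrt{-3} \cdot 21 - 66}{-36289} + \frac{23492}{-45299} = \left(\sqrt{2} i \sqrt{3} \cdot 21 - 66\right) \left(- \frac{1}{36289}\right) + 23492 \left(- \frac{1}{45299}\right) = \left(i \sqrt{6} \cdot 21 - 66\right) \left(- \frac{1}{36289}\right) - \frac{23492}{45299} = \left(21 i \sqrt{6} - 66\right) \left(- \frac{1}{36289}\right) - \frac{23492}{45299} = \left(-66 + 21 i \sqrt{6}\right) \left(- \frac{1}{36289}\right) - \frac{23492}{45299} = \left(\frac{6}{3299} - \frac{21 i \sqrt{6}}{36289}\right) - \frac{23492}{45299} = - \frac{77228314}{149441401} - \frac{21 i \sqrt{6}}{36289}$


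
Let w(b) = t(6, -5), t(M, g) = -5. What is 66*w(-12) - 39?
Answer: -369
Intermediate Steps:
w(b) = -5
66*w(-12) - 39 = 66*(-5) - 39 = -330 - 39 = -369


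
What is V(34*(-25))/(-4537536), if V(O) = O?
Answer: 425/2268768 ≈ 0.00018733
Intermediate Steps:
V(34*(-25))/(-4537536) = (34*(-25))/(-4537536) = -850*(-1/4537536) = 425/2268768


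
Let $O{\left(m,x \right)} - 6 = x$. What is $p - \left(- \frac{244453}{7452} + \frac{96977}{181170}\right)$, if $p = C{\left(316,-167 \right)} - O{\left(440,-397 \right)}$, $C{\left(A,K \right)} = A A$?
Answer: $\frac{2507128117609}{25001460} \approx 1.0028 \cdot 10^{5}$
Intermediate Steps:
$C{\left(A,K \right)} = A^{2}$
$O{\left(m,x \right)} = 6 + x$
$p = 100247$ ($p = 316^{2} - \left(6 - 397\right) = 99856 - -391 = 99856 + 391 = 100247$)
$p - \left(- \frac{244453}{7452} + \frac{96977}{181170}\right) = 100247 - \left(- \frac{244453}{7452} + \frac{96977}{181170}\right) = 100247 - - \frac{806756989}{25001460} = 100247 + \left(- \frac{96977}{181170} + \frac{244453}{7452}\right) = 100247 + \frac{806756989}{25001460} = \frac{2507128117609}{25001460}$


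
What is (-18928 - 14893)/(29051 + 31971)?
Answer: -33821/61022 ≈ -0.55424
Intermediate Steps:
(-18928 - 14893)/(29051 + 31971) = -33821/61022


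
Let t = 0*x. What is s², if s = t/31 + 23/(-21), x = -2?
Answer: 529/441 ≈ 1.1995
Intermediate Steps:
t = 0 (t = 0*(-2) = 0)
s = -23/21 (s = 0/31 + 23/(-21) = 0*(1/31) + 23*(-1/21) = 0 - 23/21 = -23/21 ≈ -1.0952)
s² = (-23/21)² = 529/441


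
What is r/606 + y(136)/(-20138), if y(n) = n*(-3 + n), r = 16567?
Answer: 161332459/6101814 ≈ 26.440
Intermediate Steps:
r/606 + y(136)/(-20138) = 16567/606 + (136*(-3 + 136))/(-20138) = 16567*(1/606) + (136*133)*(-1/20138) = 16567/606 + 18088*(-1/20138) = 16567/606 - 9044/10069 = 161332459/6101814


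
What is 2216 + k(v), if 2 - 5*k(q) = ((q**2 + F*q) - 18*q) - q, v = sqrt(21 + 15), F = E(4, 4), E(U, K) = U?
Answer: 11136/5 ≈ 2227.2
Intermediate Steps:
F = 4
v = 6 (v = sqrt(36) = 6)
k(q) = 2/5 + 3*q - q**2/5 (k(q) = 2/5 - (((q**2 + 4*q) - 18*q) - q)/5 = 2/5 - ((q**2 - 14*q) - q)/5 = 2/5 - (q**2 - 15*q)/5 = 2/5 + (3*q - q**2/5) = 2/5 + 3*q - q**2/5)
2216 + k(v) = 2216 + (2/5 + 3*6 - 1/5*6**2) = 2216 + (2/5 + 18 - 1/5*36) = 2216 + (2/5 + 18 - 36/5) = 2216 + 56/5 = 11136/5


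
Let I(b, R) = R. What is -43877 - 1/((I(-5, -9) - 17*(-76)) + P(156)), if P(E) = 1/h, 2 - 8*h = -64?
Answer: -1857883844/42343 ≈ -43877.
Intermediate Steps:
h = 33/4 (h = ¼ - ⅛*(-64) = ¼ + 8 = 33/4 ≈ 8.2500)
P(E) = 4/33 (P(E) = 1/(33/4) = 4/33)
-43877 - 1/((I(-5, -9) - 17*(-76)) + P(156)) = -43877 - 1/((-9 - 17*(-76)) + 4/33) = -43877 - 1/((-9 + 1292) + 4/33) = -43877 - 1/(1283 + 4/33) = -43877 - 1/42343/33 = -43877 - 1*33/42343 = -43877 - 33/42343 = -1857883844/42343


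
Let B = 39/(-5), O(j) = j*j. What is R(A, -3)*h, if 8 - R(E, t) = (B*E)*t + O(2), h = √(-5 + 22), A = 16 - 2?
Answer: -1618*√17/5 ≈ -1334.2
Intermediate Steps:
A = 14
O(j) = j²
B = -39/5 (B = 39*(-⅕) = -39/5 ≈ -7.8000)
h = √17 ≈ 4.1231
R(E, t) = 4 + 39*E*t/5 (R(E, t) = 8 - ((-39*E/5)*t + 2²) = 8 - (-39*E*t/5 + 4) = 8 - (4 - 39*E*t/5) = 8 + (-4 + 39*E*t/5) = 4 + 39*E*t/5)
R(A, -3)*h = (4 + (39/5)*14*(-3))*√17 = (4 - 1638/5)*√17 = -1618*√17/5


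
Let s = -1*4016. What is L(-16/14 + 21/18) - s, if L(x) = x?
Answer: 168673/42 ≈ 4016.0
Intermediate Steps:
s = -4016
L(-16/14 + 21/18) - s = (-16/14 + 21/18) - 1*(-4016) = (-16*1/14 + 21*(1/18)) + 4016 = (-8/7 + 7/6) + 4016 = 1/42 + 4016 = 168673/42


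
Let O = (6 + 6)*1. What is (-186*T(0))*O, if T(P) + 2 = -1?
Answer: 6696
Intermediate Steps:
O = 12 (O = 12*1 = 12)
T(P) = -3 (T(P) = -2 - 1 = -3)
(-186*T(0))*O = -186*(-3)*12 = 558*12 = 6696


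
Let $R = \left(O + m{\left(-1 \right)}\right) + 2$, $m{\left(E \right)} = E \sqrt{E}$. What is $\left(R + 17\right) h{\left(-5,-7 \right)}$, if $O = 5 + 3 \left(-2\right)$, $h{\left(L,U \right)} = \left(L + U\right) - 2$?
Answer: $-252 + 14 i \approx -252.0 + 14.0 i$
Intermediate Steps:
$h{\left(L,U \right)} = -2 + L + U$
$O = -1$ ($O = 5 - 6 = -1$)
$m{\left(E \right)} = E^{\frac{3}{2}}$
$R = 1 - i$ ($R = \left(-1 + \left(-1\right)^{\frac{3}{2}}\right) + 2 = \left(-1 - i\right) + 2 = 1 - i \approx 1.0 - 1.0 i$)
$\left(R + 17\right) h{\left(-5,-7 \right)} = \left(\left(1 - i\right) + 17\right) \left(-2 - 5 - 7\right) = \left(18 - i\right) \left(-14\right) = -252 + 14 i$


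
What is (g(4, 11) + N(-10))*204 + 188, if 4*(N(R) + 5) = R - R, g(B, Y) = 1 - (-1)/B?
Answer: -577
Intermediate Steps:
g(B, Y) = 1 + 1/B
N(R) = -5 (N(R) = -5 + (R - R)/4 = -5 + (¼)*0 = -5 + 0 = -5)
(g(4, 11) + N(-10))*204 + 188 = ((1 + 4)/4 - 5)*204 + 188 = ((¼)*5 - 5)*204 + 188 = (5/4 - 5)*204 + 188 = -15/4*204 + 188 = -765 + 188 = -577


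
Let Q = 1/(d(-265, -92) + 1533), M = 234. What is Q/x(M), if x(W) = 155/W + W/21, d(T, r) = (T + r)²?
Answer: 39/59383927 ≈ 6.5674e-7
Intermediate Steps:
x(W) = 155/W + W/21 (x(W) = 155/W + W*(1/21) = 155/W + W/21)
Q = 1/128982 (Q = 1/((-265 - 92)² + 1533) = 1/((-357)² + 1533) = 1/(127449 + 1533) = 1/128982 ≈ 7.7530e-6)
Q/x(M) = 1/(128982*(155/234 + (1/21)*234)) = 1/(128982*(155*(1/234) + 78/7)) = 1/(128982*(155/234 + 78/7)) = 1/(128982*(19337/1638)) = (1/128982)*(1638/19337) = 39/59383927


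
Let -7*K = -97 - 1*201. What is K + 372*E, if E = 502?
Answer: 1307506/7 ≈ 1.8679e+5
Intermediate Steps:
K = 298/7 (K = -(-97 - 1*201)/7 = -(-97 - 201)/7 = -⅐*(-298) = 298/7 ≈ 42.571)
K + 372*E = 298/7 + 372*502 = 298/7 + 186744 = 1307506/7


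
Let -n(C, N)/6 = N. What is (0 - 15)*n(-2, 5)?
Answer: 450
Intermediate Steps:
n(C, N) = -6*N
(0 - 15)*n(-2, 5) = (0 - 15)*(-6*5) = -15*(-30) = 450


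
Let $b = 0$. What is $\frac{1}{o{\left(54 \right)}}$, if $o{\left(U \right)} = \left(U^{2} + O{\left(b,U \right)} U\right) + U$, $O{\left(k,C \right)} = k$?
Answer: $\frac{1}{2970} \approx 0.0003367$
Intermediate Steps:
$o{\left(U \right)} = U + U^{2}$ ($o{\left(U \right)} = \left(U^{2} + 0 U\right) + U = \left(U^{2} + 0\right) + U = U^{2} + U = U + U^{2}$)
$\frac{1}{o{\left(54 \right)}} = \frac{1}{54 \left(1 + 54\right)} = \frac{1}{54 \cdot 55} = \frac{1}{2970}$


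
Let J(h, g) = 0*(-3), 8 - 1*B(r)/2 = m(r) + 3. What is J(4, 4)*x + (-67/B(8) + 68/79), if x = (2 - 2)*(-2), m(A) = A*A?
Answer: 13317/9322 ≈ 1.4286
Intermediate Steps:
m(A) = A²
x = 0 (x = 0*(-2) = 0)
B(r) = 10 - 2*r² (B(r) = 16 - 2*(r² + 3) = 16 - 2*(3 + r²) = 16 + (-6 - 2*r²) = 10 - 2*r²)
J(h, g) = 0
J(4, 4)*x + (-67/B(8) + 68/79) = 0*0 + (-67/(10 - 2*8²) + 68/79) = 0 + (-67/(10 - 2*64) + 68*(1/79)) = 0 + (-67/(10 - 128) + 68/79) = 0 + (-67/(-118) + 68/79) = 0 + (-67*(-1/118) + 68/79) = 0 + (67/118 + 68/79) = 0 + 13317/9322 = 13317/9322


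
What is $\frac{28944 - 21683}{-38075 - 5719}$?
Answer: $- \frac{7261}{43794} \approx -0.1658$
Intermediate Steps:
$\frac{28944 - 21683}{-38075 - 5719} = \frac{7261}{-43794} = 7261 \left(- \frac{1}{43794}\right) = - \frac{7261}{43794}$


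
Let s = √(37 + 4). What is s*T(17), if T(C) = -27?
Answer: -27*√41 ≈ -172.88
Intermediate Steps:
s = √41 ≈ 6.4031
s*T(17) = √41*(-27) = -27*√41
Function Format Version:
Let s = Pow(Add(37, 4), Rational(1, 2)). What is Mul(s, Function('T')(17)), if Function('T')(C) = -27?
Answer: Mul(-27, Pow(41, Rational(1, 2))) ≈ -172.88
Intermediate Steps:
s = Pow(41, Rational(1, 2)) ≈ 6.4031
Mul(s, Function('T')(17)) = Mul(Pow(41, Rational(1, 2)), -27) = Mul(-27, Pow(41, Rational(1, 2)))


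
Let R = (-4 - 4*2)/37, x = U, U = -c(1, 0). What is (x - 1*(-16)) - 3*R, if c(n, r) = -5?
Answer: 813/37 ≈ 21.973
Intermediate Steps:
U = 5 (U = -1*(-5) = 5)
x = 5
R = -12/37 (R = (-4 - 8)*(1/37) = -12*1/37 = -12/37 ≈ -0.32432)
(x - 1*(-16)) - 3*R = (5 - 1*(-16)) - 3*(-12/37) = (5 + 16) + 36/37 = 21 + 36/37 = 813/37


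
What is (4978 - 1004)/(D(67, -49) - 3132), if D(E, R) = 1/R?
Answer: -194726/153469 ≈ -1.2688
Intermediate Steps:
(4978 - 1004)/(D(67, -49) - 3132) = (4978 - 1004)/(1/(-49) - 3132) = 3974/(-1/49 - 3132) = 3974/(-153469/49) = 3974*(-49/153469) = -194726/153469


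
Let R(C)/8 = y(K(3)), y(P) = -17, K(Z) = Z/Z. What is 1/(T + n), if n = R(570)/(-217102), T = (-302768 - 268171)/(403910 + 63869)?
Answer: -50777878229/61944190417 ≈ -0.81974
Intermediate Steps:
K(Z) = 1
T = -570939/467779 ≈ -1.2205
R(C) = -136 (R(C) = 8*(-17) = -136)
n = 68/108551 (n = -136/(-217102) = -136*(-1/217102) = 68/108551 ≈ 0.00062643)
1/(T + n) = 1/(-570939/467779 + 68/108551) = 1/(-61944190417/50777878229) = -50777878229/61944190417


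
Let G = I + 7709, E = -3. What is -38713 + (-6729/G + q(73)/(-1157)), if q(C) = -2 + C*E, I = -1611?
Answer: -21010892001/542722 ≈ -38714.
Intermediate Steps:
q(C) = -2 - 3*C (q(C) = -2 + C*(-3) = -2 - 3*C)
G = 6098 (G = -1611 + 7709 = 6098)
-38713 + (-6729/G + q(73)/(-1157)) = -38713 + (-6729/6098 + (-2 - 3*73)/(-1157)) = -38713 + (-6729*1/6098 + (-2 - 219)*(-1/1157)) = -38713 + (-6729/6098 - 221*(-1/1157)) = -38713 + (-6729/6098 + 17/89) = -38713 - 495215/542722 = -21010892001/542722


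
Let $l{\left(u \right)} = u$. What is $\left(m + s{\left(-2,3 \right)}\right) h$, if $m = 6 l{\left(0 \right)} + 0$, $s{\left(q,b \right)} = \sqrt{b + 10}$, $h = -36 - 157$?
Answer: $- 193 \sqrt{13} \approx -695.87$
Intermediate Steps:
$h = -193$ ($h = -36 - 157 = -193$)
$s{\left(q,b \right)} = \sqrt{10 + b}$
$m = 0$ ($m = 6 \cdot 0 + 0 = 0 + 0 = 0$)
$\left(m + s{\left(-2,3 \right)}\right) h = \left(0 + \sqrt{10 + 3}\right) \left(-193\right) = \left(0 + \sqrt{13}\right) \left(-193\right) = \sqrt{13} \left(-193\right) = - 193 \sqrt{13}$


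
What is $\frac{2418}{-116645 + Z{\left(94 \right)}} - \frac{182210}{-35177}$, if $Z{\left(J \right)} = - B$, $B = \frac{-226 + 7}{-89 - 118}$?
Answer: $\frac{730331198173}{141562414153} \approx 5.1591$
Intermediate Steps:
$B = \frac{73}{69}$ ($B = - \frac{219}{-89 - 118} = - \frac{219}{-207} = \left(-219\right) \left(- \frac{1}{207}\right) = \frac{73}{69} \approx 1.058$)
$Z{\left(J \right)} = - \frac{73}{69}$ ($Z{\left(J \right)} = \left(-1\right) \frac{73}{69} = - \frac{73}{69}$)
$\frac{2418}{-116645 + Z{\left(94 \right)}} - \frac{182210}{-35177} = \frac{2418}{-116645 - \frac{73}{69}} - \frac{182210}{-35177} = \frac{2418}{- \frac{8048578}{69}} - - \frac{182210}{35177} = 2418 \left(- \frac{69}{8048578}\right) + \frac{182210}{35177} = - \frac{83421}{4024289} + \frac{182210}{35177} = \frac{730331198173}{141562414153}$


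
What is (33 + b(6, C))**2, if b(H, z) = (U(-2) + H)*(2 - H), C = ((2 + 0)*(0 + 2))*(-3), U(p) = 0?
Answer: 81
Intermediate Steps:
C = -12 (C = (2*2)*(-3) = 4*(-3) = -12)
b(H, z) = H*(2 - H) (b(H, z) = (0 + H)*(2 - H) = H*(2 - H))
(33 + b(6, C))**2 = (33 + 6*(2 - 1*6))**2 = (33 + 6*(2 - 6))**2 = (33 + 6*(-4))**2 = (33 - 24)**2 = 9**2 = 81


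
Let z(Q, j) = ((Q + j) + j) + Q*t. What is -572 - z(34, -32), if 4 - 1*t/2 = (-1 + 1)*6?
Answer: -814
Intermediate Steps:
t = 8 (t = 8 - 2*(-1 + 1)*6 = 8 - 0*6 = 8 - 2*0 = 8 + 0 = 8)
z(Q, j) = 2*j + 9*Q (z(Q, j) = ((Q + j) + j) + Q*8 = (Q + 2*j) + 8*Q = 2*j + 9*Q)
-572 - z(34, -32) = -572 - (2*(-32) + 9*34) = -572 - (-64 + 306) = -572 - 1*242 = -572 - 242 = -814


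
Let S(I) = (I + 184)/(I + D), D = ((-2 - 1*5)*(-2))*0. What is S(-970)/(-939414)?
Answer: -131/151871930 ≈ -8.6257e-7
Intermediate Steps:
D = 0 (D = ((-2 - 5)*(-2))*0 = -7*(-2)*0 = 14*0 = 0)
S(I) = (184 + I)/I (S(I) = (I + 184)/(I + 0) = (184 + I)/I)
S(-970)/(-939414) = ((184 - 970)/(-970))/(-939414) = -1/970*(-786)*(-1/939414) = (393/485)*(-1/939414) = -131/151871930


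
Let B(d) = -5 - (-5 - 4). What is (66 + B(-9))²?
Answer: 4900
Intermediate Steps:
B(d) = 4 (B(d) = -5 - 1*(-9) = -5 + 9 = 4)
(66 + B(-9))² = (66 + 4)² = 70² = 4900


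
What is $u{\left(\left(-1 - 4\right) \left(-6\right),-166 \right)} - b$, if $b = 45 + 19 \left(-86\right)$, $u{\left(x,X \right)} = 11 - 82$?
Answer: $1518$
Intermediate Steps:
$u{\left(x,X \right)} = -71$
$b = -1589$ ($b = 45 - 1634 = -1589$)
$u{\left(\left(-1 - 4\right) \left(-6\right),-166 \right)} - b = -71 - -1589 = -71 + 1589 = 1518$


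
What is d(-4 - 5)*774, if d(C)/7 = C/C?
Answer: 5418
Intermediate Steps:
d(C) = 7 (d(C) = 7*(C/C) = 7*1 = 7)
d(-4 - 5)*774 = 7*774 = 5418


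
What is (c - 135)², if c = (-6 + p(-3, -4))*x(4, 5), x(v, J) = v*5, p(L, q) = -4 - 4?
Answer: 172225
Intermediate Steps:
p(L, q) = -8
x(v, J) = 5*v
c = -280 (c = (-6 - 8)*(5*4) = -14*20 = -280)
(c - 135)² = (-280 - 135)² = (-415)² = 172225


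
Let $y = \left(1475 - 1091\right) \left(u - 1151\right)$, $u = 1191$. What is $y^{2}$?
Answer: $235929600$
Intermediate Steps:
$y = 15360$ ($y = \left(1475 - 1091\right) \left(1191 - 1151\right) = 384 \cdot 40 = 15360$)
$y^{2} = 15360^{2} = 235929600$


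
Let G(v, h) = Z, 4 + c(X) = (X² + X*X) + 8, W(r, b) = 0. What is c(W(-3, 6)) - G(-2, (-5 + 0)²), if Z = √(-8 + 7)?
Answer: 4 - I ≈ 4.0 - 1.0*I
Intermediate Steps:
Z = I (Z = √(-1) = I ≈ 1.0*I)
c(X) = 4 + 2*X² (c(X) = -4 + ((X² + X*X) + 8) = -4 + ((X² + X²) + 8) = -4 + (2*X² + 8) = -4 + (8 + 2*X²) = 4 + 2*X²)
G(v, h) = I
c(W(-3, 6)) - G(-2, (-5 + 0)²) = (4 + 2*0²) - I = (4 + 2*0) - I = (4 + 0) - I = 4 - I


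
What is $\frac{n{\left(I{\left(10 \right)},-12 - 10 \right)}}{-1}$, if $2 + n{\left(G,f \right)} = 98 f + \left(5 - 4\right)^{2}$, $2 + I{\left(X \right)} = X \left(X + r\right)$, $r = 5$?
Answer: $2157$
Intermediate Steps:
$I{\left(X \right)} = -2 + X \left(5 + X\right)$ ($I{\left(X \right)} = -2 + X \left(X + 5\right) = -2 + X \left(5 + X\right)$)
$n{\left(G,f \right)} = -1 + 98 f$ ($n{\left(G,f \right)} = -2 + \left(98 f + \left(5 - 4\right)^{2}\right) = -2 + \left(98 f + 1^{2}\right) = -2 + \left(98 f + 1\right) = -2 + \left(1 + 98 f\right) = -1 + 98 f$)
$\frac{n{\left(I{\left(10 \right)},-12 - 10 \right)}}{-1} = \frac{-1 + 98 \left(-12 - 10\right)}{-1} = - (-1 + 98 \left(-22\right)) = - (-1 - 2156) = \left(-1\right) \left(-2157\right) = 2157$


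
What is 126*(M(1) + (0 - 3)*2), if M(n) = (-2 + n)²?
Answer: -630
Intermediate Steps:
126*(M(1) + (0 - 3)*2) = 126*((-2 + 1)² + (0 - 3)*2) = 126*((-1)² - 3*2) = 126*(1 - 6) = 126*(-5) = -630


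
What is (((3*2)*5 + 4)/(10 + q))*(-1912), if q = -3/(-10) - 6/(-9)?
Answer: -1950240/329 ≈ -5927.8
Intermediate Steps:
q = 29/30 (q = -3*(-⅒) - 6*(-⅑) = 3/10 + ⅔ = 29/30 ≈ 0.96667)
(((3*2)*5 + 4)/(10 + q))*(-1912) = (((3*2)*5 + 4)/(10 + 29/30))*(-1912) = ((6*5 + 4)/(329/30))*(-1912) = ((30 + 4)*(30/329))*(-1912) = (34*(30/329))*(-1912) = (1020/329)*(-1912) = -1950240/329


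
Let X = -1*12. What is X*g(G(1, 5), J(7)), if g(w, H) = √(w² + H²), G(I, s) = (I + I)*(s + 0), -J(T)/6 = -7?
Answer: -24*√466 ≈ -518.09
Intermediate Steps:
J(T) = 42 (J(T) = -6*(-7) = 42)
G(I, s) = 2*I*s (G(I, s) = (2*I)*s = 2*I*s)
X = -12
g(w, H) = √(H² + w²)
X*g(G(1, 5), J(7)) = -12*√(42² + (2*1*5)²) = -12*√(1764 + 10²) = -12*√(1764 + 100) = -24*√466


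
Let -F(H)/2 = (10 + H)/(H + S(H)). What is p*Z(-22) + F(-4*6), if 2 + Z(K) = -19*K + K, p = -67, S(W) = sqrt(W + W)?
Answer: -343188/13 - 7*I*sqrt(3)/39 ≈ -26399.0 - 0.31088*I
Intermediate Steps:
S(W) = sqrt(2)*sqrt(W) (S(W) = sqrt(2*W) = sqrt(2)*sqrt(W))
F(H) = -2*(10 + H)/(H + sqrt(2)*sqrt(H))
Z(K) = -2 - 18*K (Z(K) = -2 + (-19*K + K) = -2 - 18*K)
p*Z(-22) + F(-4*6) = -67*(-2 - 18*(-22)) + 2*(-10 - (-4)*6)/(-4*6 + sqrt(2)*sqrt(-4*6)) = -67*(-2 + 396) + 2*(-10 - 1*(-24))/(-24 + sqrt(2)*sqrt(-24)) = -67*394 + 2*(-10 + 24)/(-24 + sqrt(2)*(2*I*sqrt(6))) = -26398 + 2*14/(-24 + 4*I*sqrt(3)) = -26398 + 28/(-24 + 4*I*sqrt(3))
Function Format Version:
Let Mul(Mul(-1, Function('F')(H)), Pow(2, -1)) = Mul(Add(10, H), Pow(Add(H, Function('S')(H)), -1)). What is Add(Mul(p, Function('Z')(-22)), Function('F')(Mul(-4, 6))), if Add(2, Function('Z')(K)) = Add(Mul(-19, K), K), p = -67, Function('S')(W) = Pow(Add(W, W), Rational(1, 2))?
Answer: Add(Rational(-343188, 13), Mul(Rational(-7, 39), I, Pow(3, Rational(1, 2)))) ≈ Add(-26399., Mul(-0.31088, I))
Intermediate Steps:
Function('S')(W) = Mul(Pow(2, Rational(1, 2)), Pow(W, Rational(1, 2))) (Function('S')(W) = Pow(Mul(2, W), Rational(1, 2)) = Mul(Pow(2, Rational(1, 2)), Pow(W, Rational(1, 2))))
Function('F')(H) = Mul(-2, Pow(Add(H, Mul(Pow(2, Rational(1, 2)), Pow(H, Rational(1, 2)))), -1), Add(10, H)) (Function('F')(H) = Mul(-2, Mul(Add(10, H), Pow(Add(H, Mul(Pow(2, Rational(1, 2)), Pow(H, Rational(1, 2)))), -1))) = Mul(-2, Mul(Pow(Add(H, Mul(Pow(2, Rational(1, 2)), Pow(H, Rational(1, 2)))), -1), Add(10, H))) = Mul(-2, Pow(Add(H, Mul(Pow(2, Rational(1, 2)), Pow(H, Rational(1, 2)))), -1), Add(10, H)))
Function('Z')(K) = Add(-2, Mul(-18, K)) (Function('Z')(K) = Add(-2, Add(Mul(-19, K), K)) = Add(-2, Mul(-18, K)))
Add(Mul(p, Function('Z')(-22)), Function('F')(Mul(-4, 6))) = Add(Mul(-67, Add(-2, Mul(-18, -22))), Mul(2, Pow(Add(Mul(-4, 6), Mul(Pow(2, Rational(1, 2)), Pow(Mul(-4, 6), Rational(1, 2)))), -1), Add(-10, Mul(-1, Mul(-4, 6))))) = Add(Mul(-67, Add(-2, 396)), Mul(2, Pow(Add(-24, Mul(Pow(2, Rational(1, 2)), Pow(-24, Rational(1, 2)))), -1), Add(-10, Mul(-1, -24)))) = Add(Mul(-67, 394), Mul(2, Pow(Add(-24, Mul(Pow(2, Rational(1, 2)), Mul(2, I, Pow(6, Rational(1, 2))))), -1), Add(-10, 24))) = Add(-26398, Mul(2, Pow(Add(-24, Mul(4, I, Pow(3, Rational(1, 2)))), -1), 14)) = Add(-26398, Mul(28, Pow(Add(-24, Mul(4, I, Pow(3, Rational(1, 2)))), -1)))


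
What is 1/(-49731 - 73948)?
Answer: -1/123679 ≈ -8.0855e-6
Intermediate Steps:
1/(-49731 - 73948) = 1/(-123679) = -1/123679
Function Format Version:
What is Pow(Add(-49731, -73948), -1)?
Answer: Rational(-1, 123679) ≈ -8.0855e-6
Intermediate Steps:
Pow(Add(-49731, -73948), -1) = Pow(-123679, -1) = Rational(-1, 123679)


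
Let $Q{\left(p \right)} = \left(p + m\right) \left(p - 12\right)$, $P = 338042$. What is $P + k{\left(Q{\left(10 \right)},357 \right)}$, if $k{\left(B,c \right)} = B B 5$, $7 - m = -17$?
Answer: $361162$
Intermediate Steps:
$m = 24$ ($m = 7 - -17 = 7 + 17 = 24$)
$Q{\left(p \right)} = \left(-12 + p\right) \left(24 + p\right)$ ($Q{\left(p \right)} = \left(p + 24\right) \left(p - 12\right) = \left(24 + p\right) \left(-12 + p\right) = \left(-12 + p\right) \left(24 + p\right)$)
$k{\left(B,c \right)} = 5 B^{2}$ ($k{\left(B,c \right)} = B^{2} \cdot 5 = 5 B^{2}$)
$P + k{\left(Q{\left(10 \right)},357 \right)} = 338042 + 5 \left(-288 + 10^{2} + 12 \cdot 10\right)^{2} = 338042 + 5 \left(-288 + 100 + 120\right)^{2} = 338042 + 5 \left(-68\right)^{2} = 338042 + 5 \cdot 4624 = 338042 + 23120 = 361162$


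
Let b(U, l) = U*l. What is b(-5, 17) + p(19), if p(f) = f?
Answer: -66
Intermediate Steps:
b(-5, 17) + p(19) = -5*17 + 19 = -85 + 19 = -66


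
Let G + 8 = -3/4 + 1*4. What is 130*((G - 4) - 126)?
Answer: -35035/2 ≈ -17518.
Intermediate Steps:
G = -19/4 (G = -8 + (-3/4 + 1*4) = -8 + (-3*1/4 + 4) = -8 + (-3/4 + 4) = -8 + 13/4 = -19/4 ≈ -4.7500)
130*((G - 4) - 126) = 130*((-19/4 - 4) - 126) = 130*(-35/4 - 126) = 130*(-539/4) = -35035/2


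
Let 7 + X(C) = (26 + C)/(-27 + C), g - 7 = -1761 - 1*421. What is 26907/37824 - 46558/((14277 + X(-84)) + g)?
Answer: -53115555997/16927538624 ≈ -3.1378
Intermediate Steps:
g = -2175 (g = 7 + (-1761 - 1*421) = 7 + (-1761 - 421) = 7 - 2182 = -2175)
X(C) = -7 + (26 + C)/(-27 + C)
26907/37824 - 46558/((14277 + X(-84)) + g) = 26907/37824 - 46558/((14277 + (215 - 6*(-84))/(-27 - 84)) - 2175) = 26907*(1/37824) - 46558/((14277 + (215 + 504)/(-111)) - 2175) = 8969/12608 - 46558/((14277 - 1/111*719) - 2175) = 8969/12608 - 46558/((14277 - 719/111) - 2175) = 8969/12608 - 46558/(1584028/111 - 2175) = 8969/12608 - 46558/1342603/111 = 8969/12608 - 46558*111/1342603 = 8969/12608 - 5167938/1342603 = -53115555997/16927538624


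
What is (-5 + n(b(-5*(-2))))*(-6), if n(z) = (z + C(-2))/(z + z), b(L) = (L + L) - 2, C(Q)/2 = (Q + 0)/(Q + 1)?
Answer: 79/3 ≈ 26.333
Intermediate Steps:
C(Q) = 2*Q/(1 + Q) (C(Q) = 2*((Q + 0)/(Q + 1)) = 2*(Q/(1 + Q)) = 2*Q/(1 + Q))
b(L) = -2 + 2*L (b(L) = 2*L - 2 = -2 + 2*L)
n(z) = (4 + z)/(2*z) (n(z) = (z + 2*(-2)/(1 - 2))/(z + z) = (z + 2*(-2)/(-1))/((2*z)) = (z + 2*(-2)*(-1))*(1/(2*z)) = (z + 4)*(1/(2*z)) = (4 + z)*(1/(2*z)) = (4 + z)/(2*z))
(-5 + n(b(-5*(-2))))*(-6) = (-5 + (4 + (-2 + 2*(-5*(-2))))/(2*(-2 + 2*(-5*(-2)))))*(-6) = (-5 + (4 + (-2 + 2*10))/(2*(-2 + 2*10)))*(-6) = (-5 + (4 + (-2 + 20))/(2*(-2 + 20)))*(-6) = (-5 + (½)*(4 + 18)/18)*(-6) = (-5 + (½)*(1/18)*22)*(-6) = (-5 + 11/18)*(-6) = -79/18*(-6) = 79/3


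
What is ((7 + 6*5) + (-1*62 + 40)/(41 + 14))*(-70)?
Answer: -2562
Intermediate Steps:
((7 + 6*5) + (-1*62 + 40)/(41 + 14))*(-70) = ((7 + 30) + (-62 + 40)/55)*(-70) = (37 - 22*1/55)*(-70) = (37 - ⅖)*(-70) = (183/5)*(-70) = -2562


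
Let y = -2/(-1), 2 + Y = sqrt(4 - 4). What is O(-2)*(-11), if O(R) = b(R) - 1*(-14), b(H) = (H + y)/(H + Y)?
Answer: -154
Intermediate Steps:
Y = -2 (Y = -2 + sqrt(4 - 4) = -2 + sqrt(0) = -2 + 0 = -2)
y = 2 (y = -2*(-1) = 2)
b(H) = (2 + H)/(-2 + H) (b(H) = (H + 2)/(H - 2) = (2 + H)/(-2 + H))
O(R) = 14 + (2 + R)/(-2 + R) (O(R) = (2 + R)/(-2 + R) - 1*(-14) = (2 + R)/(-2 + R) + 14 = 14 + (2 + R)/(-2 + R))
O(-2)*(-11) = ((-26 + 15*(-2))/(-2 - 2))*(-11) = ((-26 - 30)/(-4))*(-11) = -1/4*(-56)*(-11) = 14*(-11) = -154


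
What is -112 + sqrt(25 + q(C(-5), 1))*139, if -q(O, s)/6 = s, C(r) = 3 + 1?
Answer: -112 + 139*sqrt(19) ≈ 493.89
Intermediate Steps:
C(r) = 4
q(O, s) = -6*s
-112 + sqrt(25 + q(C(-5), 1))*139 = -112 + sqrt(25 - 6*1)*139 = -112 + sqrt(25 - 6)*139 = -112 + sqrt(19)*139 = -112 + 139*sqrt(19)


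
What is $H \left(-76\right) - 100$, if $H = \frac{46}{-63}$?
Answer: $- \frac{2804}{63} \approx -44.508$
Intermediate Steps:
$H = - \frac{46}{63}$ ($H = 46 \left(- \frac{1}{63}\right) = - \frac{46}{63} \approx -0.73016$)
$H \left(-76\right) - 100 = \left(- \frac{46}{63}\right) \left(-76\right) - 100 = \frac{3496}{63} - 100 = - \frac{2804}{63}$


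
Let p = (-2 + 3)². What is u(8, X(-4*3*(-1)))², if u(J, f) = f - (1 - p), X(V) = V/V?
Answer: 1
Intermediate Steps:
p = 1 (p = 1² = 1)
X(V) = 1
u(J, f) = f (u(J, f) = f - (1 - 1*1) = f - (1 - 1) = f - 1*0 = f + 0 = f)
u(8, X(-4*3*(-1)))² = 1² = 1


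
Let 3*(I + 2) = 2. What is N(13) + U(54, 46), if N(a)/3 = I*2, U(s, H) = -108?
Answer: -116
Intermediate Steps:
I = -4/3 (I = -2 + (⅓)*2 = -2 + ⅔ = -4/3 ≈ -1.3333)
N(a) = -8 (N(a) = 3*(-4/3*2) = 3*(-8/3) = -8)
N(13) + U(54, 46) = -8 - 108 = -116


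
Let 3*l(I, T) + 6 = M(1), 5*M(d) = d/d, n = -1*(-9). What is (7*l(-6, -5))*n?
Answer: -609/5 ≈ -121.80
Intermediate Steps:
n = 9
M(d) = ⅕ (M(d) = (d/d)/5 = (⅕)*1 = ⅕)
l(I, T) = -29/15 (l(I, T) = -2 + (⅓)*(⅕) = -2 + 1/15 = -29/15)
(7*l(-6, -5))*n = (7*(-29/15))*9 = -203/15*9 = -609/5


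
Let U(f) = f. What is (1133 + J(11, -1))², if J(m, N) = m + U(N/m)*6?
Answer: 158206084/121 ≈ 1.3075e+6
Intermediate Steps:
J(m, N) = m + 6*N/m (J(m, N) = m + (N/m)*6 = m + 6*N/m)
(1133 + J(11, -1))² = (1133 + (11 + 6*(-1)/11))² = (1133 + (11 + 6*(-1)*(1/11)))² = (1133 + (11 - 6/11))² = (1133 + 115/11)² = (12578/11)² = 158206084/121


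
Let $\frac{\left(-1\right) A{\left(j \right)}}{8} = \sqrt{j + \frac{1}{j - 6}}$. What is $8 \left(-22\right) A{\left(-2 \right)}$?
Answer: $352 i \sqrt{34} \approx 2052.5 i$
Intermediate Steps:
$A{\left(j \right)} = - 8 \sqrt{j + \frac{1}{-6 + j}}$ ($A{\left(j \right)} = - 8 \sqrt{j + \frac{1}{j - 6}} = - 8 \sqrt{j + \frac{1}{-6 + j}}$)
$8 \left(-22\right) A{\left(-2 \right)} = 8 \left(-22\right) \left(- 8 \sqrt{\frac{1 - 2 \left(-6 - 2\right)}{-6 - 2}}\right) = - 176 \left(- 8 \sqrt{\frac{1 - -16}{-8}}\right) = - 176 \left(- 8 \sqrt{- \frac{1 + 16}{8}}\right) = - 176 \left(- 8 \sqrt{\left(- \frac{1}{8}\right) 17}\right) = - 176 \left(- 8 \sqrt{- \frac{17}{8}}\right) = - 176 \left(- 8 \frac{i \sqrt{34}}{4}\right) = - 176 \left(- 2 i \sqrt{34}\right) = 352 i \sqrt{34}$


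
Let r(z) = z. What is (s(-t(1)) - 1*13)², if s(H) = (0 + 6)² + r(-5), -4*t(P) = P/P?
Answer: 324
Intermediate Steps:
t(P) = -¼ (t(P) = -P/(4*P) = -¼*1 = -¼)
s(H) = 31 (s(H) = (0 + 6)² - 5 = 6² - 5 = 36 - 5 = 31)
(s(-t(1)) - 1*13)² = (31 - 1*13)² = (31 - 13)² = 18² = 324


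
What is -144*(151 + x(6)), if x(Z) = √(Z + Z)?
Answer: -21744 - 288*√3 ≈ -22243.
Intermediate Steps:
x(Z) = √2*√Z (x(Z) = √(2*Z) = √2*√Z)
-144*(151 + x(6)) = -144*(151 + √2*√6) = -144*(151 + 2*√3) = -21744 - 288*√3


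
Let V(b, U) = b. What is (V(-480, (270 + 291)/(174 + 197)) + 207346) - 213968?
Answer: -7102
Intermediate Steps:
(V(-480, (270 + 291)/(174 + 197)) + 207346) - 213968 = (-480 + 207346) - 213968 = 206866 - 213968 = -7102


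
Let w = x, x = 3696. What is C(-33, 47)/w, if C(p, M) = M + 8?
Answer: 5/336 ≈ 0.014881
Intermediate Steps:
C(p, M) = 8 + M
w = 3696
C(-33, 47)/w = (8 + 47)/3696 = 55*(1/3696) = 5/336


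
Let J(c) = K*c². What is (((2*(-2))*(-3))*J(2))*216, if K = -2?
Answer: -20736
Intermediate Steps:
J(c) = -2*c²
(((2*(-2))*(-3))*J(2))*216 = (((2*(-2))*(-3))*(-2*2²))*216 = ((-4*(-3))*(-2*4))*216 = (12*(-8))*216 = -96*216 = -20736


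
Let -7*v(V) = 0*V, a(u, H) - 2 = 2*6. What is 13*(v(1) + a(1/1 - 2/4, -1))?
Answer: 182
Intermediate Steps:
a(u, H) = 14 (a(u, H) = 2 + 2*6 = 2 + 12 = 14)
v(V) = 0 (v(V) = -0*V = -⅐*0 = 0)
13*(v(1) + a(1/1 - 2/4, -1)) = 13*(0 + 14) = 13*14 = 182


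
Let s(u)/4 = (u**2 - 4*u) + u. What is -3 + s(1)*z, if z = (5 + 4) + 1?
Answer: -83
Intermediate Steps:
s(u) = -12*u + 4*u**2 (s(u) = 4*((u**2 - 4*u) + u) = 4*(u**2 - 3*u) = -12*u + 4*u**2)
z = 10 (z = 9 + 1 = 10)
-3 + s(1)*z = -3 + (4*1*(-3 + 1))*10 = -3 + (4*1*(-2))*10 = -3 - 8*10 = -3 - 80 = -83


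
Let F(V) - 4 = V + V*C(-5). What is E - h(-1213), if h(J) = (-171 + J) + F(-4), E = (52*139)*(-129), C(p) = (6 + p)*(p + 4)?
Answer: -931032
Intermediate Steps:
C(p) = (4 + p)*(6 + p) (C(p) = (6 + p)*(4 + p) = (4 + p)*(6 + p))
F(V) = 4 (F(V) = 4 + (V + V*(24 + (-5)² + 10*(-5))) = 4 + (V + V*(24 + 25 - 50)) = 4 + (V + V*(-1)) = 4 + (V - V) = 4 + 0 = 4)
E = -932412 (E = 7228*(-129) = -932412)
h(J) = -167 + J (h(J) = (-171 + J) + 4 = -167 + J)
E - h(-1213) = -932412 - (-167 - 1213) = -932412 - 1*(-1380) = -932412 + 1380 = -931032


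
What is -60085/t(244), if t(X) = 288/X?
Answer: -3665185/72 ≈ -50905.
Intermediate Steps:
-60085/t(244) = -60085/(288/244) = -60085/(288*(1/244)) = -60085/72/61 = -60085*61/72 = -3665185/72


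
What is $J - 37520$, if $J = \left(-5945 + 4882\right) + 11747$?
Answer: $-26836$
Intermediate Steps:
$J = 10684$ ($J = -1063 + 11747 = 10684$)
$J - 37520 = 10684 - 37520 = -26836$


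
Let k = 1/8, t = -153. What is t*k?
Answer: -153/8 ≈ -19.125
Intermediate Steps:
k = 1/8 ≈ 0.12500
t*k = -153*1/8 = -153/8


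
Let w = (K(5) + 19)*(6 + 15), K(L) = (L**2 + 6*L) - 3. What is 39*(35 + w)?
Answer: 59514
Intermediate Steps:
K(L) = -3 + L**2 + 6*L
w = 1491 (w = ((-3 + 5**2 + 6*5) + 19)*(6 + 15) = ((-3 + 25 + 30) + 19)*21 = (52 + 19)*21 = 71*21 = 1491)
39*(35 + w) = 39*(35 + 1491) = 39*1526 = 59514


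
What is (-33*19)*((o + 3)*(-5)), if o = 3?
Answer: 18810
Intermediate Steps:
(-33*19)*((o + 3)*(-5)) = (-33*19)*((3 + 3)*(-5)) = -3762*(-5) = -627*(-30) = 18810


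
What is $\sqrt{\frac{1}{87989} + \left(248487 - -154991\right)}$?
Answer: $\frac{\sqrt{3123752547500827}}{87989} \approx 635.2$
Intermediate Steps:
$\sqrt{\frac{1}{87989} + \left(248487 - -154991\right)} = \sqrt{\frac{1}{87989} + \left(248487 + 154991\right)} = \sqrt{\frac{1}{87989} + 403478} = \sqrt{\frac{35501625743}{87989}} = \frac{\sqrt{3123752547500827}}{87989}$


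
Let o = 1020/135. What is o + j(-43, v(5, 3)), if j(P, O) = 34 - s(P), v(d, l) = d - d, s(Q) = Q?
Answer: 761/9 ≈ 84.556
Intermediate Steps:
v(d, l) = 0
o = 68/9 (o = 1020*(1/135) = 68/9 ≈ 7.5556)
j(P, O) = 34 - P
o + j(-43, v(5, 3)) = 68/9 + (34 - 1*(-43)) = 68/9 + (34 + 43) = 68/9 + 77 = 761/9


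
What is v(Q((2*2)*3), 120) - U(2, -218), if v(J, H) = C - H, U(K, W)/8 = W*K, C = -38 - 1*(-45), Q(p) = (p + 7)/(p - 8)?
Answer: 3375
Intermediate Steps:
Q(p) = (7 + p)/(-8 + p)
C = 7 (C = -38 + 45 = 7)
U(K, W) = 8*K*W (U(K, W) = 8*(W*K) = 8*(K*W) = 8*K*W)
v(J, H) = 7 - H
v(Q((2*2)*3), 120) - U(2, -218) = (7 - 1*120) - 8*2*(-218) = (7 - 120) - 1*(-3488) = -113 + 3488 = 3375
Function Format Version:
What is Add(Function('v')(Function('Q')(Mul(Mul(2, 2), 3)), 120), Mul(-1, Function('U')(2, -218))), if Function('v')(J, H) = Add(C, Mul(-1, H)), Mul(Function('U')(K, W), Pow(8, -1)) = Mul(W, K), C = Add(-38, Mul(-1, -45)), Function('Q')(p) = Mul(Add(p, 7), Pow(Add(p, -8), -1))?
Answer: 3375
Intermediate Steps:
Function('Q')(p) = Mul(Pow(Add(-8, p), -1), Add(7, p)) (Function('Q')(p) = Mul(Add(7, p), Pow(Add(-8, p), -1)) = Mul(Pow(Add(-8, p), -1), Add(7, p)))
C = 7 (C = Add(-38, 45) = 7)
Function('U')(K, W) = Mul(8, K, W) (Function('U')(K, W) = Mul(8, Mul(W, K)) = Mul(8, Mul(K, W)) = Mul(8, K, W))
Function('v')(J, H) = Add(7, Mul(-1, H))
Add(Function('v')(Function('Q')(Mul(Mul(2, 2), 3)), 120), Mul(-1, Function('U')(2, -218))) = Add(Add(7, Mul(-1, 120)), Mul(-1, Mul(8, 2, -218))) = Add(Add(7, -120), Mul(-1, -3488)) = Add(-113, 3488) = 3375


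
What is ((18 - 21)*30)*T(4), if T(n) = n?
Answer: -360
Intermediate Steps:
((18 - 21)*30)*T(4) = ((18 - 21)*30)*4 = -3*30*4 = -90*4 = -360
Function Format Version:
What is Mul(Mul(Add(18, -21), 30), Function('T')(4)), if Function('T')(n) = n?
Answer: -360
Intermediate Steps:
Mul(Mul(Add(18, -21), 30), Function('T')(4)) = Mul(Mul(Add(18, -21), 30), 4) = Mul(Mul(-3, 30), 4) = Mul(-90, 4) = -360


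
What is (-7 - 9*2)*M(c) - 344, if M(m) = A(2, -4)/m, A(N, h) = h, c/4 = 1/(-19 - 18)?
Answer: -1269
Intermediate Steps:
c = -4/37 (c = 4/(-19 - 18) = 4/(-37) = 4*(-1/37) = -4/37 ≈ -0.10811)
M(m) = -4/m
(-7 - 9*2)*M(c) - 344 = (-7 - 9*2)*(-4/(-4/37)) - 344 = (-7 - 18)*(-4*(-37/4)) - 344 = -25*37 - 344 = -925 - 344 = -1269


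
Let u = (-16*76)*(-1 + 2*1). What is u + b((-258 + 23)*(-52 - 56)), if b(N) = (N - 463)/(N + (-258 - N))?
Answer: -338645/258 ≈ -1312.6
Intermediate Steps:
b(N) = 463/258 - N/258 (b(N) = (-463 + N)/(-258) = (-463 + N)*(-1/258) = 463/258 - N/258)
u = -1216 (u = -1216*(-1 + 2) = -1216*1 = -1216)
u + b((-258 + 23)*(-52 - 56)) = -1216 + (463/258 - (-258 + 23)*(-52 - 56)/258) = -1216 + (463/258 - (-235)*(-108)/258) = -1216 + (463/258 - 1/258*25380) = -1216 + (463/258 - 4230/43) = -1216 - 24917/258 = -338645/258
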